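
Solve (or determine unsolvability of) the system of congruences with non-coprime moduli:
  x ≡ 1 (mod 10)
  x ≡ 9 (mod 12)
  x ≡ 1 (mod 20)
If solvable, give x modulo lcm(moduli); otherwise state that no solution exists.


Moduli 10, 12, 20 are not pairwise coprime, so CRT works modulo lcm(m_i) when all pairwise compatibility conditions hold.
Pairwise compatibility: gcd(m_i, m_j) must divide a_i - a_j for every pair.
Merge one congruence at a time:
  Start: x ≡ 1 (mod 10).
  Combine with x ≡ 9 (mod 12): gcd(10, 12) = 2; 9 - 1 = 8, which IS divisible by 2, so compatible.
    Write x = 1 + 10·t and substitute into x ≡ 9 (mod 12): 10·t ≡ 9 − 1 = 8 (mod 12).
    Divide the congruence (and modulus) by g = 2: 5·t ≡ 4 (mod 6).
    The inverse of 5 mod 6 is 5 (since 5·5 = 25 = 4·6 + 1), so t ≡ 5·4 = 20 ≡ 2 (mod 6).
    Then x = 1 + 10·2 = 21, valid modulo lcm(10, 12) = 60: x ≡ 21 (mod 60).
  Combine with x ≡ 1 (mod 20): gcd(60, 20) = 20; 1 - 21 = -20, which IS divisible by 20, so compatible.
    Write x = 21 + 60·t and substitute into x ≡ 1 (mod 20): 60·t ≡ 1 − 21 = -20 (mod 20).
    Divide the congruence (and modulus) by g = 20: 3·t ≡ -1 (mod 1).
    Modulo 1 every t works; take t = 0.
    Then x = 21 + 60·0 = 21, valid modulo lcm(60, 20) = 60: x ≡ 21 (mod 60).
Verify: 21 mod 10 = 1, 21 mod 12 = 9, 21 mod 20 = 1.

x ≡ 21 (mod 60).


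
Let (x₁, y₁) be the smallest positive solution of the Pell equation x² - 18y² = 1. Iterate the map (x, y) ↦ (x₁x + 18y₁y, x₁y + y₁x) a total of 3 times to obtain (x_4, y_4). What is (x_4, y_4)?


Step 1: Find the fundamental solution (x₁, y₁) of x² - 18y² = 1.
  Expand √18 as a continued fraction. a₀ = ⌊√18⌋ = 4; iterate m_{k+1} = d_k·a_k − m_k, d_{k+1} = (18 − m_{k+1}²)/d_k, a_{k+1} = ⌊(a₀ + m_{k+1})/d_{k+1}⌋ (starting m₀ = 0, d₀ = 1), with convergents p_k = a_k·p_{k-1} + p_{k-2}, q_k = a_k·q_{k-1} + q_{k-2} (p₋₁ = 1, q₋₁ = 0):
  k = 0: a₀ = 4; p₀/q₀ = 4/1; p₀² − 18·q₀² = 16 − 18 = -2.
  k = 1: m = 4, d = 2, a = ⌊(4 + 4)/2⌋ = 4; p/q = (4·4 + 1)/(4·1 + 0) = 17/4; p² − 18·q² = 289 − 288 = 1.
  The first convergent with p² − 18·q² = 1 gives the fundamental solution (x₁, y₁) = (17, 4).
Step 2: Apply the recurrence (x_{n+1}, y_{n+1}) = (x₁x_n + 18y₁y_n, x₁y_n + y₁x_n) repeatedly.
  From (x_1, y_1) = (17, 4): x_2 = 17·17 + 18·4·4 = 577; y_2 = 17·4 + 4·17 = 136.
  From (x_2, y_2) = (577, 136): x_3 = 17·577 + 18·4·136 = 19601; y_3 = 17·136 + 4·577 = 4620.
  From (x_3, y_3) = (19601, 4620): x_4 = 17·19601 + 18·4·4620 = 665857; y_4 = 17·4620 + 4·19601 = 156944.
Step 3: Verify x_4² - 18·y_4² = 443365544449 - 443365544448 = 1 (should be 1). ✓

(x_1, y_1) = (17, 4); (x_4, y_4) = (665857, 156944).


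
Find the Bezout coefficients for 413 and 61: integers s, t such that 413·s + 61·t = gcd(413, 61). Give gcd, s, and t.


Euclidean algorithm on (413, 61) — divide until remainder is 0:
  413 = 6 · 61 + 47
  61 = 1 · 47 + 14
  47 = 3 · 14 + 5
  14 = 2 · 5 + 4
  5 = 1 · 4 + 1
  4 = 4 · 1 + 0
gcd(413, 61) = 1.
Track Bezout coefficients alongside the remainders: start with r₀ = 413 = a·1 + b·0 (s = 1, t = 0) and r₁ = 61 = a·0 + b·1 (s = 0, t = 1); each new remainder r_{k+1} = r_{k-1} − q_k·r_k inherits s_{k+1} = s_{k-1} − q_k·s_k, t_{k+1} = t_{k-1} − q_k·t_k, so r_k = a·s_k + b·t_k at every step:
  q = 6: r = 47, s = 1 − 6·0 = 1, t = 0 − 6·1 = -6  (check: 413·1 + 61·(-6) = 47)
  q = 1: r = 14, s = 0 − 1·1 = -1, t = 1 − 1·(-6) = 7  (check: 413·(-1) + 61·7 = 14)
  q = 3: r = 5, s = 1 − 3·(-1) = 4, t = -6 − 3·7 = -27  (check: 413·4 + 61·(-27) = 5)
  q = 2: r = 4, s = -1 − 2·4 = -9, t = 7 − 2·(-27) = 61  (check: 413·(-9) + 61·61 = 4)
  q = 1: r = 1, s = 4 − 1·(-9) = 13, t = -27 − 1·61 = -88  (check: 413·13 + 61·(-88) = 1)
The row with r = 1 (the gcd) gives the Bezout coefficients s = 13, t = -88.
Result: 413 · (13) + 61 · (-88) = 1.

gcd(413, 61) = 1; s = 13, t = -88 (check: 413·13 + 61·(-88) = 1).


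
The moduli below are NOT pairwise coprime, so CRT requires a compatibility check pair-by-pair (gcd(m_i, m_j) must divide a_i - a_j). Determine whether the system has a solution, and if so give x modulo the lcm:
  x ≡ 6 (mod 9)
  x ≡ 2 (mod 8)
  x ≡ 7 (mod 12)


Moduli 9, 8, 12 are not pairwise coprime, so CRT works modulo lcm(m_i) when all pairwise compatibility conditions hold.
Pairwise compatibility: gcd(m_i, m_j) must divide a_i - a_j for every pair.
Merge one congruence at a time:
  Start: x ≡ 6 (mod 9).
  Combine with x ≡ 2 (mod 8): gcd(9, 8) = 1; 2 - 6 = -4, which IS divisible by 1, so compatible.
    Write x = 6 + 9·t and substitute into x ≡ 2 (mod 8): 9·t ≡ 2 − 6 = -4 (mod 8).
    Reduce coefficients mod 8: 1·t ≡ 4 (mod 8).
    So t ≡ 4 (mod 8).
    Then x = 6 + 9·4 = 42, valid modulo lcm(9, 8) = 72: x ≡ 42 (mod 72).
  Combine with x ≡ 7 (mod 12): gcd(72, 12) = 12, and 7 - 42 = -35 is NOT divisible by 12.
    ⇒ system is inconsistent (no integer solution).

No solution (the system is inconsistent).


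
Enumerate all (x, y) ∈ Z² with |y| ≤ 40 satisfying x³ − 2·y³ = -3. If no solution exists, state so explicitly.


The equation is x³ - 2y³ = -3. For fixed y, x³ = 2·y³ − 3, so a solution requires the RHS to be a perfect cube.
Strategy: iterate y from -40 to 40, compute RHS = 2·y³ − 3, and check whether it is a (positive or negative) perfect cube.
Check small values of y:
  y = 0: RHS = -3 is not a perfect cube.
  y = 1: RHS = -1 = (-1)³ ⇒ x = -1 works.
  y = -1: RHS = -5 is not a perfect cube.
  y = 2: RHS = 13 is not a perfect cube.
  y = -2: RHS = -19 is not a perfect cube.
  y = 3: RHS = 51 is not a perfect cube.
  y = -3: RHS = -57 is not a perfect cube.
Continuing, at y = 4: RHS = 125 = (5)³ ⇒ x = 5 works.
Searching the remaining y in |y| ≤ 40 finds no further solutions.
Collected solutions: (-1, 1), (5, 4).

Solutions (with |y| ≤ 40): (-1, 1), (5, 4).


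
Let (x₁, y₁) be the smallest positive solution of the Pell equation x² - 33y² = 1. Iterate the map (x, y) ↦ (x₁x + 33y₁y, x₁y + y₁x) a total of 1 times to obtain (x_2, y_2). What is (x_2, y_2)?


Step 1: Find the fundamental solution (x₁, y₁) of x² - 33y² = 1.
  Expand √33 as a continued fraction. a₀ = ⌊√33⌋ = 5; iterate m_{k+1} = d_k·a_k − m_k, d_{k+1} = (33 − m_{k+1}²)/d_k, a_{k+1} = ⌊(a₀ + m_{k+1})/d_{k+1}⌋ (starting m₀ = 0, d₀ = 1), with convergents p_k = a_k·p_{k-1} + p_{k-2}, q_k = a_k·q_{k-1} + q_{k-2} (p₋₁ = 1, q₋₁ = 0):
  k = 0: a₀ = 5; p₀/q₀ = 5/1; p₀² − 33·q₀² = 25 − 33 = -8.
  k = 1: m = 5, d = 8, a = ⌊(5 + 5)/8⌋ = 1; p/q = (1·5 + 1)/(1·1 + 0) = 6/1; p² − 33·q² = 36 − 33 = 3.
  k = 2: m = 3, d = 3, a = ⌊(5 + 3)/3⌋ = 2; p/q = (2·6 + 5)/(2·1 + 1) = 17/3; p² − 33·q² = 289 − 297 = -8.
  k = 3: m = 3, d = 8, a = ⌊(5 + 3)/8⌋ = 1; p/q = (1·17 + 6)/(1·3 + 1) = 23/4; p² − 33·q² = 529 − 528 = 1.
  The first convergent with p² − 33·q² = 1 gives the fundamental solution (x₁, y₁) = (23, 4).
Step 2: Apply the recurrence (x_{n+1}, y_{n+1}) = (x₁x_n + 33y₁y_n, x₁y_n + y₁x_n) repeatedly.
  From (x_1, y_1) = (23, 4): x_2 = 23·23 + 33·4·4 = 1057; y_2 = 23·4 + 4·23 = 184.
Step 3: Verify x_2² - 33·y_2² = 1117249 - 1117248 = 1 (should be 1). ✓

(x_1, y_1) = (23, 4); (x_2, y_2) = (1057, 184).


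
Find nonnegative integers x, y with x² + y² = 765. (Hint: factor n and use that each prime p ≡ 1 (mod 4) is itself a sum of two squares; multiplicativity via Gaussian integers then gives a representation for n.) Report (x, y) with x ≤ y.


Step 1: Factor n = 765 = 3^2 · 5 · 17.
Step 2: Check the mod-4 condition on each prime factor: 3 ≡ 3 (mod 4), exponent 2 (must be even); 5 ≡ 1 (mod 4), exponent 1; 17 ≡ 1 (mod 4), exponent 1.
All primes ≡ 3 (mod 4) appear to even exponent (or don't appear), so by the two-squares theorem n IS expressible as a sum of two squares.
Step 3: Build a representation. Group n = k² · m with k = 3 and m = 5 · 17 = 85 (a product of primes ≡ 1 (mod 4)); a representation of m scales to one of n via (k·x)² + (k·y)² = k²(x² + y²). Each prime p ≡ 1 (mod 4) is itself a sum of two squares; find a² by testing p − a² for a perfect square:
  5: 5 − 1² = 4 = 2² ⇒ 5 = 1² + 2².
  17: 17 − 1² = 16 = 4² ⇒ 17 = 1² + 4².
  Combine using the Brahmagupta–Fibonacci identity (a² + b²)(c² + d²) = (ac − bd)² + (ad + bc)² = (ac + bd)² + (ad − bc)²:
  5 · 17 = 85: from (1² + 2²)(1² + 4²), take (1·1 − 2·4, 1·4 + 2·1) = (1 − 8, 4 + 2) = (-7, 6); dropping signs (only squares matter) gives (7, 6); check 7² + 6² = 49 + 36 = 85 ✓.
  Scale by k = 3: (3·7, 3·6) = (21, 18).
Step 4: Order so x ≤ y and verify: 18² + 21² = 324 + 441 = 765 = n. ✓

n = 765 = 18² + 21² (one valid representation with x ≤ y).


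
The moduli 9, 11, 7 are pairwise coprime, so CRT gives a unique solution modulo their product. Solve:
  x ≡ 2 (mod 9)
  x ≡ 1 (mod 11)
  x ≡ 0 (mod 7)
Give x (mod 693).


Moduli 9, 11, 7 are pairwise coprime; by CRT there is a unique solution modulo M = 9 · 11 · 7 = 693.
Solve pairwise, accumulating the modulus:
  Start with x ≡ 2 (mod 9).
  Combine with x ≡ 1 (mod 11): since gcd(9, 11) = 1, we get a unique residue mod 99.
    Write x = 2 + 9·t and substitute into x ≡ 1 (mod 11): 9·t ≡ 1 − 2 = -1 (mod 11).
    Reduce coefficients mod 11: 9·t ≡ 10 (mod 11).
    The inverse of 9 mod 11 is 5 (since 9·5 = 45 = 4·11 + 1), so t ≡ 5·10 = 50 ≡ 6 (mod 11).
    Then x = 2 + 9·6 = 56, valid modulo lcm(9, 11) = 99: x ≡ 56 (mod 99).
  Combine with x ≡ 0 (mod 7): since gcd(99, 7) = 1, we get a unique residue mod 693.
    Write x = 56 + 99·t and substitute into x ≡ 0 (mod 7): 99·t ≡ 0 − 56 = -56 (mod 7).
    Reduce coefficients mod 7: 1·t ≡ 0 (mod 7).
    So t ≡ 0 (mod 7).
    Then x = 56 + 99·0 = 56, valid modulo lcm(99, 7) = 693: x ≡ 56 (mod 693).
Verify: 56 mod 9 = 2 ✓, 56 mod 11 = 1 ✓, 56 mod 7 = 0 ✓.

x ≡ 56 (mod 693).


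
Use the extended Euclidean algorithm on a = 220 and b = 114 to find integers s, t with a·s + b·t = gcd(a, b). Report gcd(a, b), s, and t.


Euclidean algorithm on (220, 114) — divide until remainder is 0:
  220 = 1 · 114 + 106
  114 = 1 · 106 + 8
  106 = 13 · 8 + 2
  8 = 4 · 2 + 0
gcd(220, 114) = 2.
Track Bezout coefficients alongside the remainders: start with r₀ = 220 = a·1 + b·0 (s = 1, t = 0) and r₁ = 114 = a·0 + b·1 (s = 0, t = 1); each new remainder r_{k+1} = r_{k-1} − q_k·r_k inherits s_{k+1} = s_{k-1} − q_k·s_k, t_{k+1} = t_{k-1} − q_k·t_k, so r_k = a·s_k + b·t_k at every step:
  q = 1: r = 106, s = 1 − 1·0 = 1, t = 0 − 1·1 = -1  (check: 220·1 + 114·(-1) = 106)
  q = 1: r = 8, s = 0 − 1·1 = -1, t = 1 − 1·(-1) = 2  (check: 220·(-1) + 114·2 = 8)
  q = 13: r = 2, s = 1 − 13·(-1) = 14, t = -1 − 13·2 = -27  (check: 220·14 + 114·(-27) = 2)
The row with r = 2 (the gcd) gives the Bezout coefficients s = 14, t = -27.
Result: 220 · (14) + 114 · (-27) = 2.

gcd(220, 114) = 2; s = 14, t = -27 (check: 220·14 + 114·(-27) = 2).


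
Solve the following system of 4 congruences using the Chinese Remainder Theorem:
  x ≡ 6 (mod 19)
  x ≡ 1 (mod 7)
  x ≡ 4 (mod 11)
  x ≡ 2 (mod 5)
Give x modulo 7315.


Product of moduli M = 19 · 7 · 11 · 5 = 7315.
Merge one congruence at a time:
  Start: x ≡ 6 (mod 19).
  Combine with x ≡ 1 (mod 7); new modulus lcm = 133.
    Write x = 6 + 19·t and substitute into x ≡ 1 (mod 7): 19·t ≡ 1 − 6 = -5 (mod 7).
    Reduce coefficients mod 7: 5·t ≡ 2 (mod 7).
    The inverse of 5 mod 7 is 3 (since 5·3 = 15 = 2·7 + 1), so t ≡ 3·2 = 6 ≡ 6 (mod 7).
    Then x = 6 + 19·6 = 120, valid modulo lcm(19, 7) = 133: x ≡ 120 (mod 133).
  Combine with x ≡ 4 (mod 11); new modulus lcm = 1463.
    Write x = 120 + 133·t and substitute into x ≡ 4 (mod 11): 133·t ≡ 4 − 120 = -116 (mod 11).
    Reduce coefficients mod 11: 1·t ≡ 5 (mod 11).
    So t ≡ 5 (mod 11).
    Then x = 120 + 133·5 = 785, valid modulo lcm(133, 11) = 1463: x ≡ 785 (mod 1463).
  Combine with x ≡ 2 (mod 5); new modulus lcm = 7315.
    Write x = 785 + 1463·t and substitute into x ≡ 2 (mod 5): 1463·t ≡ 2 − 785 = -783 (mod 5).
    Reduce coefficients mod 5: 3·t ≡ 2 (mod 5).
    The inverse of 3 mod 5 is 2 (since 3·2 = 6 = 1·5 + 1), so t ≡ 2·2 = 4 ≡ 4 (mod 5).
    Then x = 785 + 1463·4 = 6637, valid modulo lcm(1463, 5) = 7315: x ≡ 6637 (mod 7315).
Verify against each original: 6637 mod 19 = 6, 6637 mod 7 = 1, 6637 mod 11 = 4, 6637 mod 5 = 2.

x ≡ 6637 (mod 7315).


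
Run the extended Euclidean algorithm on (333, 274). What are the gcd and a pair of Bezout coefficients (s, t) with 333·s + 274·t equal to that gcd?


Euclidean algorithm on (333, 274) — divide until remainder is 0:
  333 = 1 · 274 + 59
  274 = 4 · 59 + 38
  59 = 1 · 38 + 21
  38 = 1 · 21 + 17
  21 = 1 · 17 + 4
  17 = 4 · 4 + 1
  4 = 4 · 1 + 0
gcd(333, 274) = 1.
Track Bezout coefficients alongside the remainders: start with r₀ = 333 = a·1 + b·0 (s = 1, t = 0) and r₁ = 274 = a·0 + b·1 (s = 0, t = 1); each new remainder r_{k+1} = r_{k-1} − q_k·r_k inherits s_{k+1} = s_{k-1} − q_k·s_k, t_{k+1} = t_{k-1} − q_k·t_k, so r_k = a·s_k + b·t_k at every step:
  q = 1: r = 59, s = 1 − 1·0 = 1, t = 0 − 1·1 = -1  (check: 333·1 + 274·(-1) = 59)
  q = 4: r = 38, s = 0 − 4·1 = -4, t = 1 − 4·(-1) = 5  (check: 333·(-4) + 274·5 = 38)
  q = 1: r = 21, s = 1 − 1·(-4) = 5, t = -1 − 1·5 = -6  (check: 333·5 + 274·(-6) = 21)
  q = 1: r = 17, s = -4 − 1·5 = -9, t = 5 − 1·(-6) = 11  (check: 333·(-9) + 274·11 = 17)
  q = 1: r = 4, s = 5 − 1·(-9) = 14, t = -6 − 1·11 = -17  (check: 333·14 + 274·(-17) = 4)
  q = 4: r = 1, s = -9 − 4·14 = -65, t = 11 − 4·(-17) = 79  (check: 333·(-65) + 274·79 = 1)
The row with r = 1 (the gcd) gives the Bezout coefficients s = -65, t = 79.
Result: 333 · (-65) + 274 · (79) = 1.

gcd(333, 274) = 1; s = -65, t = 79 (check: 333·(-65) + 274·79 = 1).


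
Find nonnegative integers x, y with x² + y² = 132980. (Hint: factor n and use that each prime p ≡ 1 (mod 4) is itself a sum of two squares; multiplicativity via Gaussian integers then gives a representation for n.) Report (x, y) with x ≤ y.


Step 1: Factor n = 132980 = 2^2 · 5 · 61 · 109.
Step 2: Check the mod-4 condition on each prime factor: 2 = 2 (special); 5 ≡ 1 (mod 4), exponent 1; 61 ≡ 1 (mod 4), exponent 1; 109 ≡ 1 (mod 4), exponent 1.
All primes ≡ 3 (mod 4) appear to even exponent (or don't appear), so by the two-squares theorem n IS expressible as a sum of two squares.
Step 3: Build a representation. Group n = k² · m with k = 2 and m = 5 · 61 · 109 = 33245 (a product of primes ≡ 1 (mod 4)); a representation of m scales to one of n via (k·x)² + (k·y)² = k²(x² + y²). Each prime p ≡ 1 (mod 4) is itself a sum of two squares; find a² by testing p − a² for a perfect square:
  5: 5 − 1² = 4 = 2² ⇒ 5 = 1² + 2².
  61: 61 − 1² = 60, 61 − 2² = 57, 61 − 3² = 52, 61 − 4² = 45, 61 − 5² = 36 = 6² ⇒ 61 = 5² + 6².
  109: 109 − 1² = 108, 109 − 2² = 105, 109 − 3² = 100 = 10² ⇒ 109 = 3² + 10².
  Combine using the Brahmagupta–Fibonacci identity (a² + b²)(c² + d²) = (ac − bd)² + (ad + bc)² = (ac + bd)² + (ad − bc)²:
  5 · 61 = 305: from (1² + 2²)(5² + 6²), take (1·5 − 2·6, 1·6 + 2·5) = (5 − 12, 6 + 10) = (-7, 16); dropping signs (only squares matter) gives (7, 16); check 7² + 16² = 49 + 256 = 305 ✓.
  305 · 109 = 33245: from (7² + 16²)(3² + 10²), take (7·3 − 16·10, 7·10 + 16·3) = (21 − 160, 70 + 48) = (-139, 118); dropping signs (only squares matter) gives (139, 118); check 139² + 118² = 19321 + 13924 = 33245 ✓.
  Scale by k = 2: (2·139, 2·118) = (278, 236).
Step 4: Order so x ≤ y and verify: 236² + 278² = 55696 + 77284 = 132980 = n. ✓

n = 132980 = 236² + 278² (one valid representation with x ≤ y).


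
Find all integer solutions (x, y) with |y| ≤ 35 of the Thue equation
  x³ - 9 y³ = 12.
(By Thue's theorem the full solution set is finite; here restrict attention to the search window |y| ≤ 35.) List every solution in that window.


The equation is x³ - 9y³ = 12. For fixed y, x³ = 9·y³ + 12, so a solution requires the RHS to be a perfect cube.
Strategy: iterate y from -35 to 35, compute RHS = 9·y³ + 12, and check whether it is a (positive or negative) perfect cube.
Check small values of y:
  y = 0: RHS = 12 is not a perfect cube.
  y = 1: RHS = 21 is not a perfect cube.
  y = -1: RHS = 3 is not a perfect cube.
  y = 2: RHS = 84 is not a perfect cube.
  y = -2: RHS = -60 is not a perfect cube.
  y = 3: RHS = 255 is not a perfect cube.
  y = -3: RHS = -231 is not a perfect cube.
Continuing the search up to |y| = 35 finds no solutions either.
No (x, y) in the scanned range satisfies the equation.

No integer solutions with |y| ≤ 35.


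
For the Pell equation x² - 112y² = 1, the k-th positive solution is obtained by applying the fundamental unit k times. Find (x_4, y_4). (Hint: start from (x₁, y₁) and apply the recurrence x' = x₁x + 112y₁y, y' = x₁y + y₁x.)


Step 1: Find the fundamental solution (x₁, y₁) of x² - 112y² = 1.
  Expand √112 as a continued fraction. a₀ = ⌊√112⌋ = 10; iterate m_{k+1} = d_k·a_k − m_k, d_{k+1} = (112 − m_{k+1}²)/d_k, a_{k+1} = ⌊(a₀ + m_{k+1})/d_{k+1}⌋ (starting m₀ = 0, d₀ = 1), with convergents p_k = a_k·p_{k-1} + p_{k-2}, q_k = a_k·q_{k-1} + q_{k-2} (p₋₁ = 1, q₋₁ = 0):
  k = 0: a₀ = 10; p₀/q₀ = 10/1; p₀² − 112·q₀² = 100 − 112 = -12.
  k = 1: m = 10, d = 12, a = ⌊(10 + 10)/12⌋ = 1; p/q = (1·10 + 1)/(1·1 + 0) = 11/1; p² − 112·q² = 121 − 112 = 9.
  k = 2: m = 2, d = 9, a = ⌊(10 + 2)/9⌋ = 1; p/q = (1·11 + 10)/(1·1 + 1) = 21/2; p² − 112·q² = 441 − 448 = -7.
  k = 3: m = 7, d = 7, a = ⌊(10 + 7)/7⌋ = 2; p/q = (2·21 + 11)/(2·2 + 1) = 53/5; p² − 112·q² = 2809 − 2800 = 9.
  k = 4: m = 7, d = 9, a = ⌊(10 + 7)/9⌋ = 1; p/q = (1·53 + 21)/(1·5 + 2) = 74/7; p² − 112·q² = 5476 − 5488 = -12.
  k = 5: m = 2, d = 12, a = ⌊(10 + 2)/12⌋ = 1; p/q = (1·74 + 53)/(1·7 + 5) = 127/12; p² − 112·q² = 16129 − 16128 = 1.
  The first convergent with p² − 112·q² = 1 gives the fundamental solution (x₁, y₁) = (127, 12).
Step 2: Apply the recurrence (x_{n+1}, y_{n+1}) = (x₁x_n + 112y₁y_n, x₁y_n + y₁x_n) repeatedly.
  From (x_1, y_1) = (127, 12): x_2 = 127·127 + 112·12·12 = 32257; y_2 = 127·12 + 12·127 = 3048.
  From (x_2, y_2) = (32257, 3048): x_3 = 127·32257 + 112·12·3048 = 8193151; y_3 = 127·3048 + 12·32257 = 774180.
  From (x_3, y_3) = (8193151, 774180): x_4 = 127·8193151 + 112·12·774180 = 2081028097; y_4 = 127·774180 + 12·8193151 = 196638672.
Step 3: Verify x_4² - 112·y_4² = 4330677940503441409 - 4330677940503441408 = 1 (should be 1). ✓

(x_1, y_1) = (127, 12); (x_4, y_4) = (2081028097, 196638672).


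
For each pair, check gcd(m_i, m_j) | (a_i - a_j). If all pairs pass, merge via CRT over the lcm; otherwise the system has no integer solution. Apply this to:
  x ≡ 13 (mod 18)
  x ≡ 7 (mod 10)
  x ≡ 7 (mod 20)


Moduli 18, 10, 20 are not pairwise coprime, so CRT works modulo lcm(m_i) when all pairwise compatibility conditions hold.
Pairwise compatibility: gcd(m_i, m_j) must divide a_i - a_j for every pair.
Merge one congruence at a time:
  Start: x ≡ 13 (mod 18).
  Combine with x ≡ 7 (mod 10): gcd(18, 10) = 2; 7 - 13 = -6, which IS divisible by 2, so compatible.
    Write x = 13 + 18·t and substitute into x ≡ 7 (mod 10): 18·t ≡ 7 − 13 = -6 (mod 10).
    Divide the congruence (and modulus) by g = 2: 9·t ≡ -3 (mod 5).
    Reduce coefficients mod 5: 4·t ≡ 2 (mod 5).
    The inverse of 4 mod 5 is 4 (since 4·4 = 16 = 3·5 + 1), so t ≡ 4·2 = 8 ≡ 3 (mod 5).
    Then x = 13 + 18·3 = 67, valid modulo lcm(18, 10) = 90: x ≡ 67 (mod 90).
  Combine with x ≡ 7 (mod 20): gcd(90, 20) = 10; 7 - 67 = -60, which IS divisible by 10, so compatible.
    Write x = 67 + 90·t and substitute into x ≡ 7 (mod 20): 90·t ≡ 7 − 67 = -60 (mod 20).
    Divide the congruence (and modulus) by g = 10: 9·t ≡ -6 (mod 2).
    Reduce coefficients mod 2: 1·t ≡ 0 (mod 2).
    So t ≡ 0 (mod 2).
    Then x = 67 + 90·0 = 67, valid modulo lcm(90, 20) = 180: x ≡ 67 (mod 180).
Verify: 67 mod 18 = 13, 67 mod 10 = 7, 67 mod 20 = 7.

x ≡ 67 (mod 180).


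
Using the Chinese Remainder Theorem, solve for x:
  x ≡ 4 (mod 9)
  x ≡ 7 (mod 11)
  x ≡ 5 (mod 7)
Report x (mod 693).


Moduli 9, 11, 7 are pairwise coprime; by CRT there is a unique solution modulo M = 9 · 11 · 7 = 693.
Solve pairwise, accumulating the modulus:
  Start with x ≡ 4 (mod 9).
  Combine with x ≡ 7 (mod 11): since gcd(9, 11) = 1, we get a unique residue mod 99.
    Write x = 4 + 9·t and substitute into x ≡ 7 (mod 11): 9·t ≡ 7 − 4 = 3 (mod 11).
    The inverse of 9 mod 11 is 5 (since 9·5 = 45 = 4·11 + 1), so t ≡ 5·3 = 15 ≡ 4 (mod 11).
    Then x = 4 + 9·4 = 40, valid modulo lcm(9, 11) = 99: x ≡ 40 (mod 99).
  Combine with x ≡ 5 (mod 7): since gcd(99, 7) = 1, we get a unique residue mod 693.
    Write x = 40 + 99·t and substitute into x ≡ 5 (mod 7): 99·t ≡ 5 − 40 = -35 (mod 7).
    Reduce coefficients mod 7: 1·t ≡ 0 (mod 7).
    So t ≡ 0 (mod 7).
    Then x = 40 + 99·0 = 40, valid modulo lcm(99, 7) = 693: x ≡ 40 (mod 693).
Verify: 40 mod 9 = 4 ✓, 40 mod 11 = 7 ✓, 40 mod 7 = 5 ✓.

x ≡ 40 (mod 693).


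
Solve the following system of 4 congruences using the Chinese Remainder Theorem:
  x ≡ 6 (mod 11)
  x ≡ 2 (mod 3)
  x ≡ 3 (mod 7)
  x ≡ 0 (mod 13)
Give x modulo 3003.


Product of moduli M = 11 · 3 · 7 · 13 = 3003.
Merge one congruence at a time:
  Start: x ≡ 6 (mod 11).
  Combine with x ≡ 2 (mod 3); new modulus lcm = 33.
    Write x = 6 + 11·t and substitute into x ≡ 2 (mod 3): 11·t ≡ 2 − 6 = -4 (mod 3).
    Reduce coefficients mod 3: 2·t ≡ 2 (mod 3).
    The inverse of 2 mod 3 is 2 (since 2·2 = 4 = 1·3 + 1), so t ≡ 2·2 = 4 ≡ 1 (mod 3).
    Then x = 6 + 11·1 = 17, valid modulo lcm(11, 3) = 33: x ≡ 17 (mod 33).
  Combine with x ≡ 3 (mod 7); new modulus lcm = 231.
    Write x = 17 + 33·t and substitute into x ≡ 3 (mod 7): 33·t ≡ 3 − 17 = -14 (mod 7).
    Reduce coefficients mod 7: 5·t ≡ 0 (mod 7).
    The inverse of 5 mod 7 is 3 (since 5·3 = 15 = 2·7 + 1), so t ≡ 3·0 = 0 ≡ 0 (mod 7).
    Then x = 17 + 33·0 = 17, valid modulo lcm(33, 7) = 231: x ≡ 17 (mod 231).
  Combine with x ≡ 0 (mod 13); new modulus lcm = 3003.
    Write x = 17 + 231·t and substitute into x ≡ 0 (mod 13): 231·t ≡ 0 − 17 = -17 (mod 13).
    Reduce coefficients mod 13: 10·t ≡ 9 (mod 13).
    The inverse of 10 mod 13 is 4 (since 10·4 = 40 = 3·13 + 1), so t ≡ 4·9 = 36 ≡ 10 (mod 13).
    Then x = 17 + 231·10 = 2327, valid modulo lcm(231, 13) = 3003: x ≡ 2327 (mod 3003).
Verify against each original: 2327 mod 11 = 6, 2327 mod 3 = 2, 2327 mod 7 = 3, 2327 mod 13 = 0.

x ≡ 2327 (mod 3003).


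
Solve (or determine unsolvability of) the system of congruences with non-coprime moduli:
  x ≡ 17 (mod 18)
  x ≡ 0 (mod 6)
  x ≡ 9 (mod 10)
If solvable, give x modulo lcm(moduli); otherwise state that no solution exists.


Moduli 18, 6, 10 are not pairwise coprime, so CRT works modulo lcm(m_i) when all pairwise compatibility conditions hold.
Pairwise compatibility: gcd(m_i, m_j) must divide a_i - a_j for every pair.
Merge one congruence at a time:
  Start: x ≡ 17 (mod 18).
  Combine with x ≡ 0 (mod 6): gcd(18, 6) = 6, and 0 - 17 = -17 is NOT divisible by 6.
    ⇒ system is inconsistent (no integer solution).

No solution (the system is inconsistent).


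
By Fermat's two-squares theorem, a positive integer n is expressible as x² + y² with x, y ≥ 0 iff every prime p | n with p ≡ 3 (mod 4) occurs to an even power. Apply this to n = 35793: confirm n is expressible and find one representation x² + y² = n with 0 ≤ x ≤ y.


Step 1: Factor n = 35793 = 3^2 · 41 · 97.
Step 2: Check the mod-4 condition on each prime factor: 3 ≡ 3 (mod 4), exponent 2 (must be even); 41 ≡ 1 (mod 4), exponent 1; 97 ≡ 1 (mod 4), exponent 1.
All primes ≡ 3 (mod 4) appear to even exponent (or don't appear), so by the two-squares theorem n IS expressible as a sum of two squares.
Step 3: Build a representation. Group n = k² · m with k = 3 and m = 41 · 97 = 3977 (a product of primes ≡ 1 (mod 4)); a representation of m scales to one of n via (k·x)² + (k·y)² = k²(x² + y²). Each prime p ≡ 1 (mod 4) is itself a sum of two squares; find a² by testing p − a² for a perfect square:
  41: 41 − 1² = 40, 41 − 2² = 37, 41 − 3² = 32, 41 − 4² = 25 = 5² ⇒ 41 = 4² + 5².
  97: 97 − 1² = 96, 97 − 2² = 93, 97 − 3² = 88, 97 − 4² = 81 = 9² ⇒ 97 = 4² + 9².
  Combine using the Brahmagupta–Fibonacci identity (a² + b²)(c² + d²) = (ac − bd)² + (ad + bc)² = (ac + bd)² + (ad − bc)²:
  41 · 97 = 3977: from (4² + 5²)(4² + 9²), take (4·4 − 5·9, 4·9 + 5·4) = (16 − 45, 36 + 20) = (-29, 56); dropping signs (only squares matter) gives (29, 56); check 29² + 56² = 841 + 3136 = 3977 ✓.
  Scale by k = 3: (3·29, 3·56) = (87, 168).
Step 4: Order so x ≤ y and verify: 87² + 168² = 7569 + 28224 = 35793 = n. ✓

n = 35793 = 87² + 168² (one valid representation with x ≤ y).


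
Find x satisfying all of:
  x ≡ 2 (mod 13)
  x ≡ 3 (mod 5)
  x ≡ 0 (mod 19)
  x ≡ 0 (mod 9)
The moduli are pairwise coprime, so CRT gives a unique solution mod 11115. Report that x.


Product of moduli M = 13 · 5 · 19 · 9 = 11115.
Merge one congruence at a time:
  Start: x ≡ 2 (mod 13).
  Combine with x ≡ 3 (mod 5); new modulus lcm = 65.
    Write x = 2 + 13·t and substitute into x ≡ 3 (mod 5): 13·t ≡ 3 − 2 = 1 (mod 5).
    Reduce coefficients mod 5: 3·t ≡ 1 (mod 5).
    The inverse of 3 mod 5 is 2 (since 3·2 = 6 = 1·5 + 1), so t ≡ 2·1 = 2 ≡ 2 (mod 5).
    Then x = 2 + 13·2 = 28, valid modulo lcm(13, 5) = 65: x ≡ 28 (mod 65).
  Combine with x ≡ 0 (mod 19); new modulus lcm = 1235.
    Write x = 28 + 65·t and substitute into x ≡ 0 (mod 19): 65·t ≡ 0 − 28 = -28 (mod 19).
    Reduce coefficients mod 19: 8·t ≡ 10 (mod 19).
    The inverse of 8 mod 19 is 12 (since 8·12 = 96 = 5·19 + 1), so t ≡ 12·10 = 120 ≡ 6 (mod 19).
    Then x = 28 + 65·6 = 418, valid modulo lcm(65, 19) = 1235: x ≡ 418 (mod 1235).
  Combine with x ≡ 0 (mod 9); new modulus lcm = 11115.
    Write x = 418 + 1235·t and substitute into x ≡ 0 (mod 9): 1235·t ≡ 0 − 418 = -418 (mod 9).
    Reduce coefficients mod 9: 2·t ≡ 5 (mod 9).
    The inverse of 2 mod 9 is 5 (since 2·5 = 10 = 1·9 + 1), so t ≡ 5·5 = 25 ≡ 7 (mod 9).
    Then x = 418 + 1235·7 = 9063, valid modulo lcm(1235, 9) = 11115: x ≡ 9063 (mod 11115).
Verify against each original: 9063 mod 13 = 2, 9063 mod 5 = 3, 9063 mod 19 = 0, 9063 mod 9 = 0.

x ≡ 9063 (mod 11115).


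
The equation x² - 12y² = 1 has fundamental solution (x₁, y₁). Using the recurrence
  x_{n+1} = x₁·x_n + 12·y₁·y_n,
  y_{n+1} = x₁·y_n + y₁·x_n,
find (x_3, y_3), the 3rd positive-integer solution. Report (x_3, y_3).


Step 1: Find the fundamental solution (x₁, y₁) of x² - 12y² = 1.
  Expand √12 as a continued fraction. a₀ = ⌊√12⌋ = 3; iterate m_{k+1} = d_k·a_k − m_k, d_{k+1} = (12 − m_{k+1}²)/d_k, a_{k+1} = ⌊(a₀ + m_{k+1})/d_{k+1}⌋ (starting m₀ = 0, d₀ = 1), with convergents p_k = a_k·p_{k-1} + p_{k-2}, q_k = a_k·q_{k-1} + q_{k-2} (p₋₁ = 1, q₋₁ = 0):
  k = 0: a₀ = 3; p₀/q₀ = 3/1; p₀² − 12·q₀² = 9 − 12 = -3.
  k = 1: m = 3, d = 3, a = ⌊(3 + 3)/3⌋ = 2; p/q = (2·3 + 1)/(2·1 + 0) = 7/2; p² − 12·q² = 49 − 48 = 1.
  The first convergent with p² − 12·q² = 1 gives the fundamental solution (x₁, y₁) = (7, 2).
Step 2: Apply the recurrence (x_{n+1}, y_{n+1}) = (x₁x_n + 12y₁y_n, x₁y_n + y₁x_n) repeatedly.
  From (x_1, y_1) = (7, 2): x_2 = 7·7 + 12·2·2 = 97; y_2 = 7·2 + 2·7 = 28.
  From (x_2, y_2) = (97, 28): x_3 = 7·97 + 12·2·28 = 1351; y_3 = 7·28 + 2·97 = 390.
Step 3: Verify x_3² - 12·y_3² = 1825201 - 1825200 = 1 (should be 1). ✓

(x_1, y_1) = (7, 2); (x_3, y_3) = (1351, 390).


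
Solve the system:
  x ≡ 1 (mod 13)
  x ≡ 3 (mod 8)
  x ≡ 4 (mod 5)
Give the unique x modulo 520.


Moduli 13, 8, 5 are pairwise coprime; by CRT there is a unique solution modulo M = 13 · 8 · 5 = 520.
Solve pairwise, accumulating the modulus:
  Start with x ≡ 1 (mod 13).
  Combine with x ≡ 3 (mod 8): since gcd(13, 8) = 1, we get a unique residue mod 104.
    Write x = 1 + 13·t and substitute into x ≡ 3 (mod 8): 13·t ≡ 3 − 1 = 2 (mod 8).
    Reduce coefficients mod 8: 5·t ≡ 2 (mod 8).
    The inverse of 5 mod 8 is 5 (since 5·5 = 25 = 3·8 + 1), so t ≡ 5·2 = 10 ≡ 2 (mod 8).
    Then x = 1 + 13·2 = 27, valid modulo lcm(13, 8) = 104: x ≡ 27 (mod 104).
  Combine with x ≡ 4 (mod 5): since gcd(104, 5) = 1, we get a unique residue mod 520.
    Write x = 27 + 104·t and substitute into x ≡ 4 (mod 5): 104·t ≡ 4 − 27 = -23 (mod 5).
    Reduce coefficients mod 5: 4·t ≡ 2 (mod 5).
    The inverse of 4 mod 5 is 4 (since 4·4 = 16 = 3·5 + 1), so t ≡ 4·2 = 8 ≡ 3 (mod 5).
    Then x = 27 + 104·3 = 339, valid modulo lcm(104, 5) = 520: x ≡ 339 (mod 520).
Verify: 339 mod 13 = 1 ✓, 339 mod 8 = 3 ✓, 339 mod 5 = 4 ✓.

x ≡ 339 (mod 520).


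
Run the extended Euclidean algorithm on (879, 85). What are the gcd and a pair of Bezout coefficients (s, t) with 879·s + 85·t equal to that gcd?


Euclidean algorithm on (879, 85) — divide until remainder is 0:
  879 = 10 · 85 + 29
  85 = 2 · 29 + 27
  29 = 1 · 27 + 2
  27 = 13 · 2 + 1
  2 = 2 · 1 + 0
gcd(879, 85) = 1.
Track Bezout coefficients alongside the remainders: start with r₀ = 879 = a·1 + b·0 (s = 1, t = 0) and r₁ = 85 = a·0 + b·1 (s = 0, t = 1); each new remainder r_{k+1} = r_{k-1} − q_k·r_k inherits s_{k+1} = s_{k-1} − q_k·s_k, t_{k+1} = t_{k-1} − q_k·t_k, so r_k = a·s_k + b·t_k at every step:
  q = 10: r = 29, s = 1 − 10·0 = 1, t = 0 − 10·1 = -10  (check: 879·1 + 85·(-10) = 29)
  q = 2: r = 27, s = 0 − 2·1 = -2, t = 1 − 2·(-10) = 21  (check: 879·(-2) + 85·21 = 27)
  q = 1: r = 2, s = 1 − 1·(-2) = 3, t = -10 − 1·21 = -31  (check: 879·3 + 85·(-31) = 2)
  q = 13: r = 1, s = -2 − 13·3 = -41, t = 21 − 13·(-31) = 424  (check: 879·(-41) + 85·424 = 1)
The row with r = 1 (the gcd) gives the Bezout coefficients s = -41, t = 424.
Result: 879 · (-41) + 85 · (424) = 1.

gcd(879, 85) = 1; s = -41, t = 424 (check: 879·(-41) + 85·424 = 1).


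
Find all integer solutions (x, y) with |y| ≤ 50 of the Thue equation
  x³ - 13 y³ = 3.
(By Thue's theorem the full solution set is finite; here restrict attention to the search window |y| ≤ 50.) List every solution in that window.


The equation is x³ - 13y³ = 3. For fixed y, x³ = 13·y³ + 3, so a solution requires the RHS to be a perfect cube.
Strategy: iterate y from -50 to 50, compute RHS = 13·y³ + 3, and check whether it is a (positive or negative) perfect cube.
Check small values of y:
  y = 0: RHS = 3 is not a perfect cube.
  y = 1: RHS = 16 is not a perfect cube.
  y = -1: RHS = -10 is not a perfect cube.
  y = 2: RHS = 107 is not a perfect cube.
  y = -2: RHS = -101 is not a perfect cube.
  y = 3: RHS = 354 is not a perfect cube.
  y = -3: RHS = -348 is not a perfect cube.
Continuing the search up to |y| = 50 finds no solutions either.
No (x, y) in the scanned range satisfies the equation.

No integer solutions with |y| ≤ 50.


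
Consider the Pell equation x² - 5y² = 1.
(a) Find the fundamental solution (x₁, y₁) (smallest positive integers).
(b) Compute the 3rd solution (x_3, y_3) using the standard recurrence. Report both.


Step 1: Find the fundamental solution (x₁, y₁) of x² - 5y² = 1.
  Expand √5 as a continued fraction. a₀ = ⌊√5⌋ = 2; iterate m_{k+1} = d_k·a_k − m_k, d_{k+1} = (5 − m_{k+1}²)/d_k, a_{k+1} = ⌊(a₀ + m_{k+1})/d_{k+1}⌋ (starting m₀ = 0, d₀ = 1), with convergents p_k = a_k·p_{k-1} + p_{k-2}, q_k = a_k·q_{k-1} + q_{k-2} (p₋₁ = 1, q₋₁ = 0):
  k = 0: a₀ = 2; p₀/q₀ = 2/1; p₀² − 5·q₀² = 4 − 5 = -1.
  k = 1: m = 2, d = 1, a = ⌊(2 + 2)/1⌋ = 4; p/q = (4·2 + 1)/(4·1 + 0) = 9/4; p² − 5·q² = 81 − 80 = 1.
  The first convergent with p² − 5·q² = 1 gives the fundamental solution (x₁, y₁) = (9, 4).
Step 2: Apply the recurrence (x_{n+1}, y_{n+1}) = (x₁x_n + 5y₁y_n, x₁y_n + y₁x_n) repeatedly.
  From (x_1, y_1) = (9, 4): x_2 = 9·9 + 5·4·4 = 161; y_2 = 9·4 + 4·9 = 72.
  From (x_2, y_2) = (161, 72): x_3 = 9·161 + 5·4·72 = 2889; y_3 = 9·72 + 4·161 = 1292.
Step 3: Verify x_3² - 5·y_3² = 8346321 - 8346320 = 1 (should be 1). ✓

(x_1, y_1) = (9, 4); (x_3, y_3) = (2889, 1292).


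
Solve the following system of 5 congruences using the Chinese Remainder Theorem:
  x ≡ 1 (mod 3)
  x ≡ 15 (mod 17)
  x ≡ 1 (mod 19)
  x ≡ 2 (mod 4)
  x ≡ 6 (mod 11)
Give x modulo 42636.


Product of moduli M = 3 · 17 · 19 · 4 · 11 = 42636.
Merge one congruence at a time:
  Start: x ≡ 1 (mod 3).
  Combine with x ≡ 15 (mod 17); new modulus lcm = 51.
    Write x = 1 + 3·t and substitute into x ≡ 15 (mod 17): 3·t ≡ 15 − 1 = 14 (mod 17).
    The inverse of 3 mod 17 is 6 (since 3·6 = 18 = 1·17 + 1), so t ≡ 6·14 = 84 ≡ 16 (mod 17).
    Then x = 1 + 3·16 = 49, valid modulo lcm(3, 17) = 51: x ≡ 49 (mod 51).
  Combine with x ≡ 1 (mod 19); new modulus lcm = 969.
    Write x = 49 + 51·t and substitute into x ≡ 1 (mod 19): 51·t ≡ 1 − 49 = -48 (mod 19).
    Reduce coefficients mod 19: 13·t ≡ 9 (mod 19).
    The inverse of 13 mod 19 is 3 (since 13·3 = 39 = 2·19 + 1), so t ≡ 3·9 = 27 ≡ 8 (mod 19).
    Then x = 49 + 51·8 = 457, valid modulo lcm(51, 19) = 969: x ≡ 457 (mod 969).
  Combine with x ≡ 2 (mod 4); new modulus lcm = 3876.
    Write x = 457 + 969·t and substitute into x ≡ 2 (mod 4): 969·t ≡ 2 − 457 = -455 (mod 4).
    Reduce coefficients mod 4: 1·t ≡ 1 (mod 4).
    So t ≡ 1 (mod 4).
    Then x = 457 + 969·1 = 1426, valid modulo lcm(969, 4) = 3876: x ≡ 1426 (mod 3876).
  Combine with x ≡ 6 (mod 11); new modulus lcm = 42636.
    Write x = 1426 + 3876·t and substitute into x ≡ 6 (mod 11): 3876·t ≡ 6 − 1426 = -1420 (mod 11).
    Reduce coefficients mod 11: 4·t ≡ 10 (mod 11).
    The inverse of 4 mod 11 is 3 (since 4·3 = 12 = 1·11 + 1), so t ≡ 3·10 = 30 ≡ 8 (mod 11).
    Then x = 1426 + 3876·8 = 32434, valid modulo lcm(3876, 11) = 42636: x ≡ 32434 (mod 42636).
Verify against each original: 32434 mod 3 = 1, 32434 mod 17 = 15, 32434 mod 19 = 1, 32434 mod 4 = 2, 32434 mod 11 = 6.

x ≡ 32434 (mod 42636).


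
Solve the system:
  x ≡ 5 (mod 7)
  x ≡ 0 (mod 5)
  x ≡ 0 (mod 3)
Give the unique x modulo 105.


Moduli 7, 5, 3 are pairwise coprime; by CRT there is a unique solution modulo M = 7 · 5 · 3 = 105.
Solve pairwise, accumulating the modulus:
  Start with x ≡ 5 (mod 7).
  Combine with x ≡ 0 (mod 5): since gcd(7, 5) = 1, we get a unique residue mod 35.
    Write x = 5 + 7·t and substitute into x ≡ 0 (mod 5): 7·t ≡ 0 − 5 = -5 (mod 5).
    Reduce coefficients mod 5: 2·t ≡ 0 (mod 5).
    The inverse of 2 mod 5 is 3 (since 2·3 = 6 = 1·5 + 1), so t ≡ 3·0 = 0 ≡ 0 (mod 5).
    Then x = 5 + 7·0 = 5, valid modulo lcm(7, 5) = 35: x ≡ 5 (mod 35).
  Combine with x ≡ 0 (mod 3): since gcd(35, 3) = 1, we get a unique residue mod 105.
    Write x = 5 + 35·t and substitute into x ≡ 0 (mod 3): 35·t ≡ 0 − 5 = -5 (mod 3).
    Reduce coefficients mod 3: 2·t ≡ 1 (mod 3).
    The inverse of 2 mod 3 is 2 (since 2·2 = 4 = 1·3 + 1), so t ≡ 2·1 = 2 ≡ 2 (mod 3).
    Then x = 5 + 35·2 = 75, valid modulo lcm(35, 3) = 105: x ≡ 75 (mod 105).
Verify: 75 mod 7 = 5 ✓, 75 mod 5 = 0 ✓, 75 mod 3 = 0 ✓.

x ≡ 75 (mod 105).


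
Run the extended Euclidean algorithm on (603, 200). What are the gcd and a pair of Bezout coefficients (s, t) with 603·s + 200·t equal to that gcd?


Euclidean algorithm on (603, 200) — divide until remainder is 0:
  603 = 3 · 200 + 3
  200 = 66 · 3 + 2
  3 = 1 · 2 + 1
  2 = 2 · 1 + 0
gcd(603, 200) = 1.
Track Bezout coefficients alongside the remainders: start with r₀ = 603 = a·1 + b·0 (s = 1, t = 0) and r₁ = 200 = a·0 + b·1 (s = 0, t = 1); each new remainder r_{k+1} = r_{k-1} − q_k·r_k inherits s_{k+1} = s_{k-1} − q_k·s_k, t_{k+1} = t_{k-1} − q_k·t_k, so r_k = a·s_k + b·t_k at every step:
  q = 3: r = 3, s = 1 − 3·0 = 1, t = 0 − 3·1 = -3  (check: 603·1 + 200·(-3) = 3)
  q = 66: r = 2, s = 0 − 66·1 = -66, t = 1 − 66·(-3) = 199  (check: 603·(-66) + 200·199 = 2)
  q = 1: r = 1, s = 1 − 1·(-66) = 67, t = -3 − 1·199 = -202  (check: 603·67 + 200·(-202) = 1)
The row with r = 1 (the gcd) gives the Bezout coefficients s = 67, t = -202.
Result: 603 · (67) + 200 · (-202) = 1.

gcd(603, 200) = 1; s = 67, t = -202 (check: 603·67 + 200·(-202) = 1).


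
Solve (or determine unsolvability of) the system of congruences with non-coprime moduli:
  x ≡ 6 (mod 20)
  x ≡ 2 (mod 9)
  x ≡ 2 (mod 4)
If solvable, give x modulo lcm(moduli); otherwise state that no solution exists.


Moduli 20, 9, 4 are not pairwise coprime, so CRT works modulo lcm(m_i) when all pairwise compatibility conditions hold.
Pairwise compatibility: gcd(m_i, m_j) must divide a_i - a_j for every pair.
Merge one congruence at a time:
  Start: x ≡ 6 (mod 20).
  Combine with x ≡ 2 (mod 9): gcd(20, 9) = 1; 2 - 6 = -4, which IS divisible by 1, so compatible.
    Write x = 6 + 20·t and substitute into x ≡ 2 (mod 9): 20·t ≡ 2 − 6 = -4 (mod 9).
    Reduce coefficients mod 9: 2·t ≡ 5 (mod 9).
    The inverse of 2 mod 9 is 5 (since 2·5 = 10 = 1·9 + 1), so t ≡ 5·5 = 25 ≡ 7 (mod 9).
    Then x = 6 + 20·7 = 146, valid modulo lcm(20, 9) = 180: x ≡ 146 (mod 180).
  Combine with x ≡ 2 (mod 4): gcd(180, 4) = 4; 2 - 146 = -144, which IS divisible by 4, so compatible.
    Write x = 146 + 180·t and substitute into x ≡ 2 (mod 4): 180·t ≡ 2 − 146 = -144 (mod 4).
    Divide the congruence (and modulus) by g = 4: 45·t ≡ -36 (mod 1).
    Modulo 1 every t works; take t = 0.
    Then x = 146 + 180·0 = 146, valid modulo lcm(180, 4) = 180: x ≡ 146 (mod 180).
Verify: 146 mod 20 = 6, 146 mod 9 = 2, 146 mod 4 = 2.

x ≡ 146 (mod 180).


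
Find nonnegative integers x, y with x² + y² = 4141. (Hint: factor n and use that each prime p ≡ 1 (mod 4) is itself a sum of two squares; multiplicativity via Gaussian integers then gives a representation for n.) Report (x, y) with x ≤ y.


Step 1: Factor n = 4141 = 41 · 101.
Step 2: Check the mod-4 condition on each prime factor: 41 ≡ 1 (mod 4), exponent 1; 101 ≡ 1 (mod 4), exponent 1.
All primes ≡ 3 (mod 4) appear to even exponent (or don't appear), so by the two-squares theorem n IS expressible as a sum of two squares.
Step 3: Build a representation. Here n = 41 · 101 is a product of primes ≡ 1 (mod 4). Each prime p ≡ 1 (mod 4) is itself a sum of two squares; find a² by testing p − a² for a perfect square:
  41: 41 − 1² = 40, 41 − 2² = 37, 41 − 3² = 32, 41 − 4² = 25 = 5² ⇒ 41 = 4² + 5².
  101: 101 − 1² = 100 = 10² ⇒ 101 = 1² + 10².
  Combine using the Brahmagupta–Fibonacci identity (a² + b²)(c² + d²) = (ac − bd)² + (ad + bc)² = (ac + bd)² + (ad − bc)²:
  41 · 101 = 4141: from (4² + 5²)(1² + 10²), take (4·1 − 5·10, 4·10 + 5·1) = (4 − 50, 40 + 5) = (-46, 45); dropping signs (only squares matter) gives (46, 45); check 46² + 45² = 2116 + 2025 = 4141 ✓.
Step 4: Order so x ≤ y and verify: 45² + 46² = 2025 + 2116 = 4141 = n. ✓

n = 4141 = 45² + 46² (one valid representation with x ≤ y).


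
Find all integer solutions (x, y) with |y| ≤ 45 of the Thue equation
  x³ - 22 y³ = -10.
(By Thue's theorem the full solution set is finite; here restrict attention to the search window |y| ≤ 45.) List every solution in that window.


The equation is x³ - 22y³ = -10. For fixed y, x³ = 22·y³ − 10, so a solution requires the RHS to be a perfect cube.
Strategy: iterate y from -45 to 45, compute RHS = 22·y³ − 10, and check whether it is a (positive or negative) perfect cube.
Check small values of y:
  y = 0: RHS = -10 is not a perfect cube.
  y = 1: RHS = 12 is not a perfect cube.
  y = -1: RHS = -32 is not a perfect cube.
  y = 2: RHS = 166 is not a perfect cube.
  y = -2: RHS = -186 is not a perfect cube.
  y = 3: RHS = 584 is not a perfect cube.
  y = -3: RHS = -604 is not a perfect cube.
Continuing the search up to |y| = 45 finds no solutions either.
No (x, y) in the scanned range satisfies the equation.

No integer solutions with |y| ≤ 45.
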